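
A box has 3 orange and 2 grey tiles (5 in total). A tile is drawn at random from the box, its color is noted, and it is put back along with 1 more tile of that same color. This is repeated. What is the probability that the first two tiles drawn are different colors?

Either orange then grey, or grey then orange; after the first draw the total is 6.
P = (3/5)·(2/6) + (2/5)·(3/6) = 2/5 ≈ 0.4000.

2/5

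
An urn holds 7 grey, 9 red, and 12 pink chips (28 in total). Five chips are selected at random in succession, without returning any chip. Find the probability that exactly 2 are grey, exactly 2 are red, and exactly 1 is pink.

Unordered draws without replacement: count favorable combinations over C(28,5).
Favorable = C(7,2) · C(9,2) · C(12,1) = 9072; total = C(28,5) = 98280.
P = 9072/98280 = 6/65 ≈ 0.0923.

6/65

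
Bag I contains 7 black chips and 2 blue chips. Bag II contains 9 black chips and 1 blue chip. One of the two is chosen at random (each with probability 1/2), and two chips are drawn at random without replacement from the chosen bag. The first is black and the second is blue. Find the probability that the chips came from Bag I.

P(E | Bag I) = 7/36; P(E | Bag II) = 1/10.
P(E) = 1/2·7/36 + 1/2·1/10 = 53/360.
By Bayes' rule, P(Bag I | E) = 7/72 / 53/360 = 35/53 ≈ 0.6604.

35/53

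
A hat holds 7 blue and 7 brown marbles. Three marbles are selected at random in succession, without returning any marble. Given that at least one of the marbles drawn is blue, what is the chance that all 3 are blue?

P(all 3 blue) = C(7,3)/C(14,3) = 5/52; P(at least one blue) = 1 − C(7,3)/C(14,3) = 47/52.
Since 'all 3 blue' ⊆ 'at least one blue', P(all 3 | at least one) = 5/52 / 47/52 = 5/47 ≈ 0.1064.

5/47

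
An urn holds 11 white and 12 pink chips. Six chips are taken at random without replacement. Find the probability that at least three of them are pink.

2217/3059

Sum the hypergeometric tail for j = 3,…,6 pink chips.
Favorable = C(12,3)·C(11,3) + C(12,4)·C(11,2) + C(12,5)·C(11,1) + C(12,6)·C(11,0) = 73161; total = C(23,6) = 100947.
P = 73161/100947 = 2217/3059 ≈ 0.7247.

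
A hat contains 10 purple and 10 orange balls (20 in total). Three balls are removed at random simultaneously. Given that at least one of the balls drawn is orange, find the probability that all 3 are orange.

P(all 3 orange) = C(10,3)/C(20,3) = 2/19; P(at least one orange) = 1 − C(10,3)/C(20,3) = 17/19.
Since 'all 3 orange' ⊆ 'at least one orange', P(all 3 | at least one) = 2/19 / 17/19 = 2/17 ≈ 0.1176.

2/17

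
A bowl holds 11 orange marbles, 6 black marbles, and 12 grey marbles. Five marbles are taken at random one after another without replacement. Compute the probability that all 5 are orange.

22/5655

Unordered draws without replacement: count favorable combinations over C(29,5).
Favorable = C(11,5) · C(6,0) · C(12,0) = 462; total = C(29,5) = 118755.
P = 462/118755 = 22/5655 ≈ 0.0039.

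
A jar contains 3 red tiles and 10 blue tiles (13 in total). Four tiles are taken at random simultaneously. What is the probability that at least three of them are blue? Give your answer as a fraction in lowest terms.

Sum the hypergeometric tail for j = 3,…,4 blue tiles.
Favorable = C(10,3)·C(3,1) + C(10,4)·C(3,0) = 570; total = C(13,4) = 715.
P = 570/715 = 114/143 ≈ 0.7972.

114/143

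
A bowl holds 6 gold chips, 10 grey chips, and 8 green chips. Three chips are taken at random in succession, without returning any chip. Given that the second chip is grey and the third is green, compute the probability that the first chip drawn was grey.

P(first=grey and the second chip is grey and the third is green) = (10/24)·(9/23)·(8/22) = 15/253.
P(E) = Σ over first color = 10/253 + 15/253 + 35/759 = 10/69.
By Bayes, P(first=grey | E) = 15/253 / 10/69 = 9/22 ≈ 0.4091.

9/22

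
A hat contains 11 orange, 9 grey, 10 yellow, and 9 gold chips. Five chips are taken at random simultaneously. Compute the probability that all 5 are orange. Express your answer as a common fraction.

22/27417

Unordered draws without replacement: count favorable combinations over C(39,5).
Favorable = C(11,5) · C(9,0) · C(10,0) · C(9,0) = 462; total = C(39,5) = 575757.
P = 462/575757 = 22/27417 ≈ 0.0008.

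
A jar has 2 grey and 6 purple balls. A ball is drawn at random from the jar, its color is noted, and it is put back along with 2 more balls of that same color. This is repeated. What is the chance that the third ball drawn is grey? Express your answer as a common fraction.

1/4

Sum over the four possibilities for the first two draws (grey/not-grey each), tracking how the grey count and total change by +2 per draw.
P(third is grey) = 1/4 ≈ 0.2500. (In a Pólya urn every draw has the same marginal probability 2/8.)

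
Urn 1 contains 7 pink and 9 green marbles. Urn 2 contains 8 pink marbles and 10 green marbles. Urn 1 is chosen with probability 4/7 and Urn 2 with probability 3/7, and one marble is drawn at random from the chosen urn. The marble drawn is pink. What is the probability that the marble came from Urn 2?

P(pink | Urn 1) = 7/16; P(pink | Urn 2) = 4/9.
P(pink) = 4/7·7/16 + 3/7·4/9 = 37/84.
By Bayes' rule, P(Urn 2 | pink) = 4/21 / 37/84 = 16/37 ≈ 0.4324.

16/37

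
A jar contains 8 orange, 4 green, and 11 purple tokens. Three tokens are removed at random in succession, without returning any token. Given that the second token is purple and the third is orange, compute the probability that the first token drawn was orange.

P(first=orange and the second token is purple and the third is orange) = (8/23)·(11/22)·(7/21) = 4/69.
P(E) = Σ over first color = 4/69 + 16/483 + 40/483 = 4/23.
By Bayes, P(first=orange | E) = 4/69 / 4/23 = 1/3 ≈ 0.3333.

1/3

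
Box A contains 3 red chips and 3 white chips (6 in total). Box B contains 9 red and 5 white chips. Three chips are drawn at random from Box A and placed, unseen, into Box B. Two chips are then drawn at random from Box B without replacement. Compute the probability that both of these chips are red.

501/1360

Condition on how many of the transferred chips are red (from Box A: 3 red of 6; then Box B has 17 total).
  0 red: C(3,0)C(3,3)/C(6,3) = 1/20; then P = C(9,2)/C(17,2) = 9/34
  1 red: C(3,1)C(3,2)/C(6,3) = 9/20; then P = C(10,2)/C(17,2) = 45/136
  2 red: C(3,2)C(3,1)/C(6,3) = 9/20; then P = C(11,2)/C(17,2) = 55/136
  3 red: C(3,3)C(3,0)/C(6,3) = 1/20; then P = C(12,2)/C(17,2) = 33/68
P(both red) = 501/1360 ≈ 0.3684.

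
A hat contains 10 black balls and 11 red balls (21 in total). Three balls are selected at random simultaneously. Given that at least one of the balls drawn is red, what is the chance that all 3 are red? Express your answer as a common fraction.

P(all 3 red) = C(11,3)/C(21,3) = 33/266; P(at least one red) = 1 − C(10,3)/C(21,3) = 121/133.
Since 'all 3 red' ⊆ 'at least one red', P(all 3 | at least one) = 33/266 / 121/133 = 3/22 ≈ 0.1364.

3/22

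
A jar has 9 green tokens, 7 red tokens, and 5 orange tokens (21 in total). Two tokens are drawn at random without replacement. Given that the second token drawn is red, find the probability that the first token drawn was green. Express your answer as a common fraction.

P(first=green and the second token drawn is red) = (9/21)·(7/20) = 3/20.
P(the second token drawn is red) = Σ over first color = 3/20 + 1/10 + 1/12 = 1/3.
By Bayes, P(first=green | the second token drawn is red) = 3/20 / 1/3 = 9/20 ≈ 0.4500.

9/20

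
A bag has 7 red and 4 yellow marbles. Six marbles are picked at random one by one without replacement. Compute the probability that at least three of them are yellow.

23/66

Sum the hypergeometric tail for j = 3,…,4 yellow marbles.
Favorable = C(4,3)·C(7,3) + C(4,4)·C(7,2) = 161; total = C(11,6) = 462.
P = 161/462 = 23/66 ≈ 0.3485.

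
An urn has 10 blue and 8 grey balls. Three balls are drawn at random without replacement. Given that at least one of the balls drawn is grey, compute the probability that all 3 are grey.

P(all 3 grey) = C(8,3)/C(18,3) = 7/102; P(at least one grey) = 1 − C(10,3)/C(18,3) = 29/34.
Since 'all 3 grey' ⊆ 'at least one grey', P(all 3 | at least one) = 7/102 / 29/34 = 7/87 ≈ 0.0805.

7/87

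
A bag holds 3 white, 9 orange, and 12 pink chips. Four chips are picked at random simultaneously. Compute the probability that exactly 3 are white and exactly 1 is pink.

Unordered draws without replacement: count favorable combinations over C(24,4).
Favorable = C(3,3) · C(9,0) · C(12,1) = 12; total = C(24,4) = 10626.
P = 12/10626 = 2/1771 ≈ 0.0011.

2/1771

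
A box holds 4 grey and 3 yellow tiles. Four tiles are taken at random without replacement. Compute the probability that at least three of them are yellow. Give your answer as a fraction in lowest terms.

4/35

Sum the hypergeometric tail for j = 3,…,3 yellow tiles.
Favorable = C(3,3)·C(4,1) = 4; total = C(7,4) = 35.
P = 4/35 = 4/35 ≈ 0.1143.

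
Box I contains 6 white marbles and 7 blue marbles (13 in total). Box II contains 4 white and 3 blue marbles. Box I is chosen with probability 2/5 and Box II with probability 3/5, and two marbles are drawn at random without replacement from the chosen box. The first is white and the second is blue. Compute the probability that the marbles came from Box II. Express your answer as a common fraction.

78/127

P(E | Box I) = 7/26; P(E | Box II) = 2/7.
P(E) = 2/5·7/26 + 3/5·2/7 = 127/455.
By Bayes' rule, P(Box II | E) = 6/35 / 127/455 = 78/127 ≈ 0.6142.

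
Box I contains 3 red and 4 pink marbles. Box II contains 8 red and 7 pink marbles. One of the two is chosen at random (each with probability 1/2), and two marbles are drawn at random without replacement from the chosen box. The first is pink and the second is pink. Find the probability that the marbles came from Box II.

7/17

P(E | Box I) = 2/7; P(E | Box II) = 1/5.
P(E) = 1/2·2/7 + 1/2·1/5 = 17/70.
By Bayes' rule, P(Box II | E) = 1/10 / 17/70 = 7/17 ≈ 0.4118.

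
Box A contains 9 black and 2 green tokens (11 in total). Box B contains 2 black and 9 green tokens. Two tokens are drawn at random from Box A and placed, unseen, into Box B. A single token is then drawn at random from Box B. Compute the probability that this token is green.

Condition on how many of the transferred tokens are green (from Box A: 2 green of 11; then Box B has 13 total).
  0 green: C(2,0)C(9,2)/C(11,2) = 36/55; then P = 9/13
  1 green: C(2,1)C(9,1)/C(11,2) = 18/55; then P = 10/13
  2 green: C(2,2)C(9,0)/C(11,2) = 1/55; then P = 11/13
P(green from Box B) = 103/143 ≈ 0.7203.

103/143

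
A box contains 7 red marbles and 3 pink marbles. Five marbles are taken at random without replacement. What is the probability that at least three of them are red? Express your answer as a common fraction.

Sum the hypergeometric tail for j = 3,…,5 red marbles.
Favorable = C(7,3)·C(3,2) + C(7,4)·C(3,1) + C(7,5)·C(3,0) = 231; total = C(10,5) = 252.
P = 231/252 = 11/12 ≈ 0.9167.

11/12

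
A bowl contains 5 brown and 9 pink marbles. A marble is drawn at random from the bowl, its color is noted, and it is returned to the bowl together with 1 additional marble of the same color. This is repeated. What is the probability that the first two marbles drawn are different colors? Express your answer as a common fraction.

3/7

Either pink then brown, or brown then pink; after the first draw the total is 15.
P = (9/14)·(5/15) + (5/14)·(9/15) = 3/7 ≈ 0.4286.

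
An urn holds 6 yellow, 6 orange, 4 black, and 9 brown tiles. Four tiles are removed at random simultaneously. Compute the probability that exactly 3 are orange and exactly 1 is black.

Unordered draws without replacement: count favorable combinations over C(25,4).
Favorable = C(6,0) · C(6,3) · C(4,1) · C(9,0) = 80; total = C(25,4) = 12650.
P = 80/12650 = 8/1265 ≈ 0.0063.

8/1265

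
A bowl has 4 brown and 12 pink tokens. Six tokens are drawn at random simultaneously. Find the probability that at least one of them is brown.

Use the complement: P(at least one brown) = 1 − P(no brown).
P(none) = C(12,6)/C(16,6) = 924/8008.
So P = 1 − 924/8008 = 23/26 ≈ 0.8846.

23/26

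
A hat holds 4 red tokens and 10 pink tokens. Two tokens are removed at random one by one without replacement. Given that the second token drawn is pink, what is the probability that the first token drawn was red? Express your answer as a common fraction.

4/13

P(first=red and the second token drawn is pink) = (4/14)·(10/13) = 20/91.
P(the second token drawn is pink) = Σ over first color = 20/91 + 45/91 = 5/7.
By Bayes, P(first=red | the second token drawn is pink) = 20/91 / 5/7 = 4/13 ≈ 0.3077.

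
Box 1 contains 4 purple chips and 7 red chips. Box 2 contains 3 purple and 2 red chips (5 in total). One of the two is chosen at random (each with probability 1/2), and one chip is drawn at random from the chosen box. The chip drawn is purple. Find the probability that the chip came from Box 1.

P(purple | Box 1) = 4/11; P(purple | Box 2) = 3/5.
P(purple) = 1/2·4/11 + 1/2·3/5 = 53/110.
By Bayes' rule, P(Box 1 | purple) = 2/11 / 53/110 = 20/53 ≈ 0.3774.

20/53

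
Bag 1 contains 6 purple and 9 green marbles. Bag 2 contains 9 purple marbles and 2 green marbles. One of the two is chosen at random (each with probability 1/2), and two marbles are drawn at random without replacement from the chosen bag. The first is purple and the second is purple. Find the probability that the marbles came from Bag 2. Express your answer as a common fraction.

P(E | Bag 1) = 1/7; P(E | Bag 2) = 36/55.
P(E) = 1/2·1/7 + 1/2·36/55 = 307/770.
By Bayes' rule, P(Bag 2 | E) = 18/55 / 307/770 = 252/307 ≈ 0.8208.

252/307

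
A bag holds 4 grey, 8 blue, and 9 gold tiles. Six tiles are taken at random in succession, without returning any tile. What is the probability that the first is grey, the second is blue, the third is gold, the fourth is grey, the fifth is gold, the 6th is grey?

Multiply the conditional probability of each draw in order, without replacement, so each draw removes one from its color and from the total.
P = (4/21) · (8/20) · (9/19) · (3/18) · (8/17) · (2/16) = 4/11305 ≈ 0.0004.

4/11305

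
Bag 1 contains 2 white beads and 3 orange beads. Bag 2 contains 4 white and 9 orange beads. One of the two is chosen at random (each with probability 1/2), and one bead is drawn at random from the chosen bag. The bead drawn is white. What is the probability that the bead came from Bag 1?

13/23

P(white | Bag 1) = 2/5; P(white | Bag 2) = 4/13.
P(white) = 1/2·2/5 + 1/2·4/13 = 23/65.
By Bayes' rule, P(Bag 1 | white) = 1/5 / 23/65 = 13/23 ≈ 0.5652.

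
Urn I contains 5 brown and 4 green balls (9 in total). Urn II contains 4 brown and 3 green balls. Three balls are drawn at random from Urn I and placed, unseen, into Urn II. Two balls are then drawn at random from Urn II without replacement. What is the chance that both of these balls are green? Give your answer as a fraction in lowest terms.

1/6

Condition on how many of the transferred balls are green (from Urn I: 4 green of 9; then Urn II has 10 total).
  0 green: C(4,0)C(5,3)/C(9,3) = 5/42; then P = C(3,2)/C(10,2) = 1/15
  1 green: C(4,1)C(5,2)/C(9,3) = 10/21; then P = C(4,2)/C(10,2) = 2/15
  2 green: C(4,2)C(5,1)/C(9,3) = 5/14; then P = C(5,2)/C(10,2) = 2/9
  3 green: C(4,3)C(5,0)/C(9,3) = 1/21; then P = C(6,2)/C(10,2) = 1/3
P(both green) = 1/6 ≈ 0.1667.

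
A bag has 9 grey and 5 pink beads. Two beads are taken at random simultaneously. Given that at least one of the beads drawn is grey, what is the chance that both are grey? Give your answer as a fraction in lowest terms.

P(both grey) = C(9,2)/C(14,2) = 36/91; P(at least one grey) = 1 − C(5,2)/C(14,2) = 81/91.
Since 'both grey' ⊆ 'at least one grey', P(both | at least one) = 36/91 / 81/91 = 4/9 ≈ 0.4444.

4/9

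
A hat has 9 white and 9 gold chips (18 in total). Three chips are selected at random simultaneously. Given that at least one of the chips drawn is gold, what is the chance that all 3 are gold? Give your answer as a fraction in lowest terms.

P(all 3 gold) = C(9,3)/C(18,3) = 7/68; P(at least one gold) = 1 − C(9,3)/C(18,3) = 61/68.
Since 'all 3 gold' ⊆ 'at least one gold', P(all 3 | at least one) = 7/68 / 61/68 = 7/61 ≈ 0.1148.

7/61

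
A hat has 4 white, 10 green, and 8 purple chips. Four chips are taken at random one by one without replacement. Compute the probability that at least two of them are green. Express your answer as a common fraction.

12/19

Sum the hypergeometric tail for j = 2,…,4 green chips.
Favorable = C(10,2)·C(12,2) + C(10,3)·C(12,1) + C(10,4)·C(12,0) = 4620; total = C(22,4) = 7315.
P = 4620/7315 = 12/19 ≈ 0.6316.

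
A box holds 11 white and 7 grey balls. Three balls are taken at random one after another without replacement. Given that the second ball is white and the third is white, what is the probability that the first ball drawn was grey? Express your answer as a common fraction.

7/16

P(first=grey and the second ball is white and the third is white) = (7/18)·(11/17)·(10/16) = 385/2448.
P(E) = Σ over first color = 55/272 + 385/2448 = 55/153.
By Bayes, P(first=grey | E) = 385/2448 / 55/153 = 7/16 ≈ 0.4375.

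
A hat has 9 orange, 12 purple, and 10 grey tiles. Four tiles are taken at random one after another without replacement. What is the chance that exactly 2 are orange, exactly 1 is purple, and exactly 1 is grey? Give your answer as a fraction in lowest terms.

Unordered draws without replacement: count favorable combinations over C(31,4).
Favorable = C(9,2) · C(12,1) · C(10,1) = 4320; total = C(31,4) = 31465.
P = 4320/31465 = 864/6293 ≈ 0.1373.

864/6293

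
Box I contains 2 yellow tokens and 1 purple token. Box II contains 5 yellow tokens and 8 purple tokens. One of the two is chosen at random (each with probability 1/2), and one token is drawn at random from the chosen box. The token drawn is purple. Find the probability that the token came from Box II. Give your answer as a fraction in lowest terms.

P(purple | Box I) = 1/3; P(purple | Box II) = 8/13.
P(purple) = 1/2·1/3 + 1/2·8/13 = 37/78.
By Bayes' rule, P(Box II | purple) = 4/13 / 37/78 = 24/37 ≈ 0.6486.

24/37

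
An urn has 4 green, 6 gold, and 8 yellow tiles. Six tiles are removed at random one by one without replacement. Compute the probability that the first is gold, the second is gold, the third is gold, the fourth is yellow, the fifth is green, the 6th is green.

Multiply the conditional probability of each draw in order, without replacement, so each draw removes one from its color and from the total.
P = (6/18) · (5/17) · (4/16) · (8/15) · (4/14) · (3/13) = 4/4641 ≈ 0.0009.

4/4641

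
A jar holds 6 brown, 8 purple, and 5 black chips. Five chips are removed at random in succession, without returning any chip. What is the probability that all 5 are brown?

Unordered draws without replacement: count favorable combinations over C(19,5).
Favorable = C(6,5) · C(8,0) · C(5,0) = 6; total = C(19,5) = 11628.
P = 6/11628 = 1/1938 ≈ 0.0005.

1/1938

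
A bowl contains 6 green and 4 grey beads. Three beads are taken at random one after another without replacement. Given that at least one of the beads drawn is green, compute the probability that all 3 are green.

P(all 3 green) = C(6,3)/C(10,3) = 1/6; P(at least one green) = 1 − C(4,3)/C(10,3) = 29/30.
Since 'all 3 green' ⊆ 'at least one green', P(all 3 | at least one) = 1/6 / 29/30 = 5/29 ≈ 0.1724.

5/29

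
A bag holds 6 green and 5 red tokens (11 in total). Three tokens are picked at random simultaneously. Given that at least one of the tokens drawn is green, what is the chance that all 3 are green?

P(all 3 green) = C(6,3)/C(11,3) = 4/33; P(at least one green) = 1 − C(5,3)/C(11,3) = 31/33.
Since 'all 3 green' ⊆ 'at least one green', P(all 3 | at least one) = 4/33 / 31/33 = 4/31 ≈ 0.1290.

4/31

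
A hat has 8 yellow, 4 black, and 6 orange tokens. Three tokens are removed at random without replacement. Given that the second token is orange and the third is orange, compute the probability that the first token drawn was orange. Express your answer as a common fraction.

P(first=orange and the second token is orange and the third is orange) = (6/18)·(5/17)·(4/16) = 5/204.
P(E) = Σ over first color = 5/102 + 5/204 + 5/204 = 5/51.
By Bayes, P(first=orange | E) = 5/204 / 5/51 = 1/4 ≈ 0.2500.

1/4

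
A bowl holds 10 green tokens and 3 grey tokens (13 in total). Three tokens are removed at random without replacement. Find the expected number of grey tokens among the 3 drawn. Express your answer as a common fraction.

9/13

By linearity of expectation, E[X] = Σ P(draw i is grey); by symmetry each draw (even without replacement) has P(grey) = 3/13.
E[X] = 3 · 3/13 = 9/13 ≈ 0.6923.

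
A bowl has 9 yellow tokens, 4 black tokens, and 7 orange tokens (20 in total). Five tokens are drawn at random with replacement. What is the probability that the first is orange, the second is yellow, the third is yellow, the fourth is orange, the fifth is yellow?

Multiply the conditional probability of each draw in order, with replacement (the composition resets each draw).
P = (7/20) · (9/20) · (9/20) · (7/20) · (9/20) = 35721/3200000 ≈ 0.0112.

35721/3200000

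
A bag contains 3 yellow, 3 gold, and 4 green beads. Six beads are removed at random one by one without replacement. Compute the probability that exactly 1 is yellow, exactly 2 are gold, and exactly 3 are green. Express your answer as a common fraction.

Unordered draws without replacement: count favorable combinations over C(10,6).
Favorable = C(3,1) · C(3,2) · C(4,3) = 36; total = C(10,6) = 210.
P = 36/210 = 6/35 ≈ 0.1714.

6/35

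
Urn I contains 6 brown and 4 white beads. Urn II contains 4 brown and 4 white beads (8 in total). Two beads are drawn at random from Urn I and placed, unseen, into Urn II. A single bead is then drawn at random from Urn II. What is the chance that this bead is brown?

Condition on how many of the transferred beads are brown (from Urn I: 6 brown of 10; then Urn II has 10 total).
  0 brown: C(6,0)C(4,2)/C(10,2) = 2/15; then P = 4/10
  1 brown: C(6,1)C(4,1)/C(10,2) = 8/15; then P = 5/10
  2 brown: C(6,2)C(4,0)/C(10,2) = 1/3; then P = 6/10
P(brown from Urn II) = 13/25 ≈ 0.5200.

13/25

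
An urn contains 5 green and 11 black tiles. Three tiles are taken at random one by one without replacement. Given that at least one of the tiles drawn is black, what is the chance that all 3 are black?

P(all 3 black) = C(11,3)/C(16,3) = 33/112; P(at least one black) = 1 − C(5,3)/C(16,3) = 55/56.
Since 'all 3 black' ⊆ 'at least one black', P(all 3 | at least one) = 33/112 / 55/56 = 3/10 ≈ 0.3000.

3/10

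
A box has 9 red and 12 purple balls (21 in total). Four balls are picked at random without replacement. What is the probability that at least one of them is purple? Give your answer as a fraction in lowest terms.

Use the complement: P(at least one purple) = 1 − P(no purple).
P(none) = C(9,4)/C(21,4) = 126/5985.
So P = 1 − 126/5985 = 93/95 ≈ 0.9789.

93/95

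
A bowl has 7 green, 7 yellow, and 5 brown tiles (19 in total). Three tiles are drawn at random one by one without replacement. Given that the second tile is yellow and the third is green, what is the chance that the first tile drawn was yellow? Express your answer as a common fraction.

6/17

P(first=yellow and the second tile is yellow and the third is green) = (7/19)·(6/18)·(7/17) = 49/969.
P(E) = Σ over first color = 49/969 + 49/969 + 245/5814 = 49/342.
By Bayes, P(first=yellow | E) = 49/969 / 49/342 = 6/17 ≈ 0.3529.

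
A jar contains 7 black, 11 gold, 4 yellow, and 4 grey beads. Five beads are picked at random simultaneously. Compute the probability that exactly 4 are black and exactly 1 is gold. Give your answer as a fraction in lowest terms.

7/1196

Unordered draws without replacement: count favorable combinations over C(26,5).
Favorable = C(7,4) · C(11,1) · C(4,0) · C(4,0) = 385; total = C(26,5) = 65780.
P = 385/65780 = 7/1196 ≈ 0.0059.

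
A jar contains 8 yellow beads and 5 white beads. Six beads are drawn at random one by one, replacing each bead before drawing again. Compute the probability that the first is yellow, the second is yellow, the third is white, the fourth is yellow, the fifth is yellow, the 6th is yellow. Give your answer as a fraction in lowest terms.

Multiply the conditional probability of each draw in order, with replacement (the composition resets each draw).
P = (8/13) · (8/13) · (5/13) · (8/13) · (8/13) · (8/13) = 163840/4826809 ≈ 0.0339.

163840/4826809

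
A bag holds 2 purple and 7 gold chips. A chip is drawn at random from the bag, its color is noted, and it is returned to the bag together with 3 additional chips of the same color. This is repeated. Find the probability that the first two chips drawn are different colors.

7/27

Either gold then purple, or purple then gold; after the first draw the total is 12.
P = (7/9)·(2/12) + (2/9)·(7/12) = 7/27 ≈ 0.2593.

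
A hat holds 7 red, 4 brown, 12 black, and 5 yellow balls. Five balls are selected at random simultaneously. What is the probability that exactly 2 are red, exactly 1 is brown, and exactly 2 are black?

11/195

Unordered draws without replacement: count favorable combinations over C(28,5).
Favorable = C(7,2) · C(4,1) · C(12,2) · C(5,0) = 5544; total = C(28,5) = 98280.
P = 5544/98280 = 11/195 ≈ 0.0564.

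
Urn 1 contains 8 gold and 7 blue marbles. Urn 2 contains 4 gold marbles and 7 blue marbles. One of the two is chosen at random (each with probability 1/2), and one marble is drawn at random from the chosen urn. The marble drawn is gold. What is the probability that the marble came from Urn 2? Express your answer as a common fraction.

P(gold | Urn 1) = 8/15; P(gold | Urn 2) = 4/11.
P(gold) = 1/2·8/15 + 1/2·4/11 = 74/165.
By Bayes' rule, P(Urn 2 | gold) = 2/11 / 74/165 = 15/37 ≈ 0.4054.

15/37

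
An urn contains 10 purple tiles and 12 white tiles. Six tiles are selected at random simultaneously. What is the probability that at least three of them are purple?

1318/2261

Sum the hypergeometric tail for j = 3,…,6 purple tiles.
Favorable = C(10,3)·C(12,3) + C(10,4)·C(12,2) + C(10,5)·C(12,1) + C(10,6)·C(12,0) = 43494; total = C(22,6) = 74613.
P = 43494/74613 = 1318/2261 ≈ 0.5829.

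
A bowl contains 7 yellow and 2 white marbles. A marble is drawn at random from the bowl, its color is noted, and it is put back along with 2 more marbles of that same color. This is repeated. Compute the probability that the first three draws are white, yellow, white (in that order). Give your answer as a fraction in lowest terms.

Track the composition after each reinforcement of +2.
P = (2/9) · (7/11) · (4/13) = 56/1287 ≈ 0.0435.

56/1287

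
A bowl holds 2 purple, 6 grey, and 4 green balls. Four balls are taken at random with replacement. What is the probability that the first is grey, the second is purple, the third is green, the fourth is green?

Multiply the conditional probability of each draw in order, with replacement (the composition resets each draw).
P = (6/12) · (2/12) · (4/12) · (4/12) = 1/108 ≈ 0.0093.

1/108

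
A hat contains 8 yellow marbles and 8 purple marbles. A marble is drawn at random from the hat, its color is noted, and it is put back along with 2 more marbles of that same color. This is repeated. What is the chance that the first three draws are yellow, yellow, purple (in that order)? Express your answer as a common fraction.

1/9

Track the composition after each reinforcement of +2.
P = (8/16) · (10/18) · (8/20) = 1/9 ≈ 0.1111.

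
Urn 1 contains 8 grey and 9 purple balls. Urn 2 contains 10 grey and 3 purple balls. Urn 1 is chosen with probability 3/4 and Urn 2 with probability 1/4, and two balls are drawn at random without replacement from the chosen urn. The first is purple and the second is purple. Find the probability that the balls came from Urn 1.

P(E | Urn 1) = 9/34; P(E | Urn 2) = 1/26.
P(E) = 3/4·9/34 + 1/4·1/26 = 46/221.
By Bayes' rule, P(Urn 1 | E) = 27/136 / 46/221 = 351/368 ≈ 0.9538.

351/368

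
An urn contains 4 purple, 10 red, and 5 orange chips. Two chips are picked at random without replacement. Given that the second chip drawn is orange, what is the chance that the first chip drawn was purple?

2/9

P(first=purple and the second chip drawn is orange) = (4/19)·(5/18) = 10/171.
P(the second chip drawn is orange) = Σ over first color = 10/171 + 25/171 + 10/171 = 5/19.
By Bayes, P(first=purple | the second chip drawn is orange) = 10/171 / 5/19 = 2/9 ≈ 0.2222.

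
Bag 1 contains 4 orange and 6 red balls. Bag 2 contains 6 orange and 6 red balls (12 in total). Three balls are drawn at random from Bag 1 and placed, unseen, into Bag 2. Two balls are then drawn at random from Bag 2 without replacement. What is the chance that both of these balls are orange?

113/525

Condition on how many of the transferred balls are orange (from Bag 1: 4 orange of 10; then Bag 2 has 15 total).
  0 orange: C(4,0)C(6,3)/C(10,3) = 1/6; then P = C(6,2)/C(15,2) = 1/7
  1 orange: C(4,1)C(6,2)/C(10,3) = 1/2; then P = C(7,2)/C(15,2) = 1/5
  2 orange: C(4,2)C(6,1)/C(10,3) = 3/10; then P = C(8,2)/C(15,2) = 4/15
  3 orange: C(4,3)C(6,0)/C(10,3) = 1/30; then P = C(9,2)/C(15,2) = 12/35
P(both orange) = 113/525 ≈ 0.2152.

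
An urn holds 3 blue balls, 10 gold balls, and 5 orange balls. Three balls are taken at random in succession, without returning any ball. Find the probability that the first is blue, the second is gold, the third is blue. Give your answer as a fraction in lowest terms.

5/408

Multiply the conditional probability of each draw in order, without replacement, so each draw removes one from its color and from the total.
P = (3/18) · (10/17) · (2/16) = 5/408 ≈ 0.0123.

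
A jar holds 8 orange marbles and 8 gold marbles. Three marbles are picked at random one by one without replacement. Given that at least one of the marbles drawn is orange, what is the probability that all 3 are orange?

1/9

P(all 3 orange) = C(8,3)/C(16,3) = 1/10; P(at least one orange) = 1 − C(8,3)/C(16,3) = 9/10.
Since 'all 3 orange' ⊆ 'at least one orange', P(all 3 | at least one) = 1/10 / 9/10 = 1/9 ≈ 0.1111.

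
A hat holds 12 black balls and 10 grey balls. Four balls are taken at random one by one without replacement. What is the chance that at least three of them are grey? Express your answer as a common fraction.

Sum the hypergeometric tail for j = 3,…,4 grey balls.
Favorable = C(10,3)·C(12,1) + C(10,4)·C(12,0) = 1650; total = C(22,4) = 7315.
P = 1650/7315 = 30/133 ≈ 0.2256.

30/133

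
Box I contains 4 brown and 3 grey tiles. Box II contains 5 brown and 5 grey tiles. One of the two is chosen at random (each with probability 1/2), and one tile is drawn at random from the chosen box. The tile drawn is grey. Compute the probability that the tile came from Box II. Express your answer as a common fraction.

P(grey | Box I) = 3/7; P(grey | Box II) = 1/2.
P(grey) = 1/2·3/7 + 1/2·1/2 = 13/28.
By Bayes' rule, P(Box II | grey) = 1/4 / 13/28 = 7/13 ≈ 0.5385.

7/13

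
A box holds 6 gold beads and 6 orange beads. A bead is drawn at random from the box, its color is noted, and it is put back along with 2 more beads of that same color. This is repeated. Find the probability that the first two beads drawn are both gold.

After a gold draw the box holds 8 gold out of 14.
P = (6/12)·(8/14) = 2/7 ≈ 0.2857.

2/7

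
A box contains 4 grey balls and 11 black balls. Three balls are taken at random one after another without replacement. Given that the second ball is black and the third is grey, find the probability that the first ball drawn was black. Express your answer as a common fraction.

P(first=black and the second ball is black and the third is grey) = (11/15)·(10/14)·(4/13) = 44/273.
P(E) = Σ over first color = 22/455 + 44/273 = 22/105.
By Bayes, P(first=black | E) = 44/273 / 22/105 = 10/13 ≈ 0.7692.

10/13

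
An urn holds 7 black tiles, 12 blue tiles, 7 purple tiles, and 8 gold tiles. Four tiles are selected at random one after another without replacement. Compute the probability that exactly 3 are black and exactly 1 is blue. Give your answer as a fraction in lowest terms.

Unordered draws without replacement: count favorable combinations over C(34,4).
Favorable = C(7,3) · C(12,1) · C(7,0) · C(8,0) = 420; total = C(34,4) = 46376.
P = 420/46376 = 105/11594 ≈ 0.0091.

105/11594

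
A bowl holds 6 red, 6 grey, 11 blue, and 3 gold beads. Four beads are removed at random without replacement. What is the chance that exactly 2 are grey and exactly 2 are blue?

33/598

Unordered draws without replacement: count favorable combinations over C(26,4).
Favorable = C(6,0) · C(6,2) · C(11,2) · C(3,0) = 825; total = C(26,4) = 14950.
P = 825/14950 = 33/598 ≈ 0.0552.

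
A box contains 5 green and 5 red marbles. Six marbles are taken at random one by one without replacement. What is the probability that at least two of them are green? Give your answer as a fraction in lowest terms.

41/42

Sum the hypergeometric tail for j = 2,…,5 green marbles.
Favorable = C(5,2)·C(5,4) + C(5,3)·C(5,3) + C(5,4)·C(5,2) + C(5,5)·C(5,1) = 205; total = C(10,6) = 210.
P = 205/210 = 41/42 ≈ 0.9762.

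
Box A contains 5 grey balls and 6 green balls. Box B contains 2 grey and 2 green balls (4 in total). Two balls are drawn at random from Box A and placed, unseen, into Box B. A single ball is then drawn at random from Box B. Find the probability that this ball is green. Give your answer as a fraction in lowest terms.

Condition on how many of the transferred balls are green (from Box A: 6 green of 11; then Box B has 6 total).
  0 green: C(6,0)C(5,2)/C(11,2) = 2/11; then P = 2/6
  1 green: C(6,1)C(5,1)/C(11,2) = 6/11; then P = 3/6
  2 green: C(6,2)C(5,0)/C(11,2) = 3/11; then P = 4/6
P(green from Box B) = 17/33 ≈ 0.5152.

17/33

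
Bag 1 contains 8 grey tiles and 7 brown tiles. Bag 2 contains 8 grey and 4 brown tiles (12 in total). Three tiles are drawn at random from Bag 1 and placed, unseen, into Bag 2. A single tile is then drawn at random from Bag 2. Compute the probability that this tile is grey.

Condition on how many of the transferred tiles are grey (from Bag 1: 8 grey of 15; then Bag 2 has 15 total).
  0 grey: C(8,0)C(7,3)/C(15,3) = 1/13; then P = 8/15
  1 grey: C(8,1)C(7,2)/C(15,3) = 24/65; then P = 9/15
  2 grey: C(8,2)C(7,1)/C(15,3) = 28/65; then P = 10/15
  3 grey: C(8,3)C(7,0)/C(15,3) = 8/65; then P = 11/15
P(grey from Bag 2) = 16/25 ≈ 0.6400.

16/25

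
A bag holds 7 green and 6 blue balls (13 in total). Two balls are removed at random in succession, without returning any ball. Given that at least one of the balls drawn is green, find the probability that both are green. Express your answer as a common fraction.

P(both green) = C(7,2)/C(13,2) = 7/26; P(at least one green) = 1 − C(6,2)/C(13,2) = 21/26.
Since 'both green' ⊆ 'at least one green', P(both | at least one) = 7/26 / 21/26 = 1/3 ≈ 0.3333.

1/3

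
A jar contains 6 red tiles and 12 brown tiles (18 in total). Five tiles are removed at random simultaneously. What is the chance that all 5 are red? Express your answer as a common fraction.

1/1428

Unordered draws without replacement: count favorable combinations over C(18,5).
Favorable = C(6,5) · C(12,0) = 6; total = C(18,5) = 8568.
P = 6/8568 = 1/1428 ≈ 0.0007.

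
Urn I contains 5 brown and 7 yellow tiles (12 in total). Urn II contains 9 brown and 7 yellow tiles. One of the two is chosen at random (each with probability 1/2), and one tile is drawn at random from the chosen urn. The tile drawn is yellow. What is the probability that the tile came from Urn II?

P(yellow | Urn I) = 7/12; P(yellow | Urn II) = 7/16.
P(yellow) = 1/2·7/12 + 1/2·7/16 = 49/96.
By Bayes' rule, P(Urn II | yellow) = 7/32 / 49/96 = 3/7 ≈ 0.4286.

3/7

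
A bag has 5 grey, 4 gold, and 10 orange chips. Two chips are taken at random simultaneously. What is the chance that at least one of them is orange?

Use the complement: P(at least one orange) = 1 − P(no orange).
P(none) = C(9,2)/C(19,2) = 36/171.
So P = 1 − 36/171 = 15/19 ≈ 0.7895.

15/19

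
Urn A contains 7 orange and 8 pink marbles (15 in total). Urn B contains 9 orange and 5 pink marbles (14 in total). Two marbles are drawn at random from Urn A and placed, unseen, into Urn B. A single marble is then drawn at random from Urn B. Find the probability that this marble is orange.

Condition on how many of the transferred marbles are orange (from Urn A: 7 orange of 15; then Urn B has 16 total).
  0 orange: C(7,0)C(8,2)/C(15,2) = 4/15; then P = 9/16
  1 orange: C(7,1)C(8,1)/C(15,2) = 8/15; then P = 10/16
  2 orange: C(7,2)C(8,0)/C(15,2) = 1/5; then P = 11/16
P(orange from Urn B) = 149/240 ≈ 0.6208.

149/240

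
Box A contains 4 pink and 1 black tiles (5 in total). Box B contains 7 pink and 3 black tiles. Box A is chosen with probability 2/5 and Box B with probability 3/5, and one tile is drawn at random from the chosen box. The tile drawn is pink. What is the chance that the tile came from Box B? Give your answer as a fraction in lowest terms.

21/37

P(pink | Box A) = 4/5; P(pink | Box B) = 7/10.
P(pink) = 2/5·4/5 + 3/5·7/10 = 37/50.
By Bayes' rule, P(Box B | pink) = 21/50 / 37/50 = 21/37 ≈ 0.5676.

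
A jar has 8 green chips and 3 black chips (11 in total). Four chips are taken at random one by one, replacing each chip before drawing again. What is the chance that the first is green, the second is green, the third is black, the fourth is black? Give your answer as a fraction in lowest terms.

576/14641

Multiply the conditional probability of each draw in order, with replacement (the composition resets each draw).
P = (8/11) · (8/11) · (3/11) · (3/11) = 576/14641 ≈ 0.0393.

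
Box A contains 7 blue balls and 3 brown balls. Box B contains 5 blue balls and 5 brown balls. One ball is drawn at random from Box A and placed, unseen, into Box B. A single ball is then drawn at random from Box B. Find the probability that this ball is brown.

53/110

Condition on how many of the transferred balls are brown (from Box A: 3 brown of 10; then Box B has 11 total).
  0 brown: C(3,0)C(7,1)/C(10,1) = 7/10; then P = 5/11
  1 brown: C(3,1)C(7,0)/C(10,1) = 3/10; then P = 6/11
P(brown from Box B) = 53/110 ≈ 0.4818.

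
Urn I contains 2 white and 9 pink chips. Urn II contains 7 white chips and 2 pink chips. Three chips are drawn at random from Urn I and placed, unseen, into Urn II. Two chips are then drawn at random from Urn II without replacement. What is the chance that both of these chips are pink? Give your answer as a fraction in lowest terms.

433/3630

Condition on how many of the transferred chips are pink (from Urn I: 9 pink of 11; then Urn II has 12 total).
  1 pink: C(9,1)C(2,2)/C(11,3) = 3/55; then P = C(3,2)/C(12,2) = 1/22
  2 pink: C(9,2)C(2,1)/C(11,3) = 24/55; then P = C(4,2)/C(12,2) = 1/11
  3 pink: C(9,3)C(2,0)/C(11,3) = 28/55; then P = C(5,2)/C(12,2) = 5/33
P(both pink) = 433/3630 ≈ 0.1193.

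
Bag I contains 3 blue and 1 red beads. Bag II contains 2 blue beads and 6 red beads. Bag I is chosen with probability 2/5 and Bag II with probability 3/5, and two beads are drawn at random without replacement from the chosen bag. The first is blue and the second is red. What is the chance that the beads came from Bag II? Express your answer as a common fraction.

P(E | Bag I) = 1/4; P(E | Bag II) = 3/14.
P(E) = 2/5·1/4 + 3/5·3/14 = 8/35.
By Bayes' rule, P(Bag II | E) = 9/70 / 8/35 = 9/16 ≈ 0.5625.

9/16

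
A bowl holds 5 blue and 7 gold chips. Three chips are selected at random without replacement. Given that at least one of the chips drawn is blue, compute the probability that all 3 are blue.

P(all 3 blue) = C(5,3)/C(12,3) = 1/22; P(at least one blue) = 1 − C(7,3)/C(12,3) = 37/44.
Since 'all 3 blue' ⊆ 'at least one blue', P(all 3 | at least one) = 1/22 / 37/44 = 2/37 ≈ 0.0541.

2/37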